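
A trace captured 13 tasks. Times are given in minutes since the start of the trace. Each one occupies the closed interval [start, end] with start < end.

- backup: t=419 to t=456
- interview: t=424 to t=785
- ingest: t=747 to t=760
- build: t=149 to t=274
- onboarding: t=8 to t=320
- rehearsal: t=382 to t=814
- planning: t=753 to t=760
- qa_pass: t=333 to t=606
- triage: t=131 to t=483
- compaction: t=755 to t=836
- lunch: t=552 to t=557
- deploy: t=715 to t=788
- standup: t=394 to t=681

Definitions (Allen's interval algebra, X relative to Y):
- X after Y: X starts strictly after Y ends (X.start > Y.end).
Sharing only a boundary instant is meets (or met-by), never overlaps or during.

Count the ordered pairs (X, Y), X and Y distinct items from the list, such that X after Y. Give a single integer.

Checking all 156 ordered pairs for relation 'after'; matching pairs in alphabetical order:
(backup, build): backup after build ✓
(backup, onboarding): backup after onboarding ✓
(compaction, backup): compaction after backup ✓
(compaction, build): compaction after build ✓
(compaction, lunch): compaction after lunch ✓
(compaction, onboarding): compaction after onboarding ✓
(compaction, qa_pass): compaction after qa_pass ✓
(compaction, standup): compaction after standup ✓
(compaction, triage): compaction after triage ✓
(deploy, backup): deploy after backup ✓
(deploy, build): deploy after build ✓
(deploy, lunch): deploy after lunch ✓
(deploy, onboarding): deploy after onboarding ✓
(deploy, qa_pass): deploy after qa_pass ✓
(deploy, standup): deploy after standup ✓
(deploy, triage): deploy after triage ✓
(ingest, backup): ingest after backup ✓
(ingest, build): ingest after build ✓
(ingest, lunch): ingest after lunch ✓
(ingest, onboarding): ingest after onboarding ✓
(ingest, qa_pass): ingest after qa_pass ✓
(ingest, standup): ingest after standup ✓
(ingest, triage): ingest after triage ✓
(interview, build): interview after build ✓
... plus 18 further pairs not listed.
Count: 42.

42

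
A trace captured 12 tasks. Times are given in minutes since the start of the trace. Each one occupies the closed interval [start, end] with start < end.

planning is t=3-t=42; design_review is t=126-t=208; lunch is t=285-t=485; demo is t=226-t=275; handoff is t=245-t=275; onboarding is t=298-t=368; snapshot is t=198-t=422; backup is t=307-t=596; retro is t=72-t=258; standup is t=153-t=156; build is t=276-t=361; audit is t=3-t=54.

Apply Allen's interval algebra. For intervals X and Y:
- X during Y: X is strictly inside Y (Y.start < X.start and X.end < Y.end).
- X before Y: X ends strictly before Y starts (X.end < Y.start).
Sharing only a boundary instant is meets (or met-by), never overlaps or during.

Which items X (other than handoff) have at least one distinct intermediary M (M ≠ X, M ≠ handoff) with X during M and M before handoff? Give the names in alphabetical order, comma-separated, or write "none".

standup

Target handoff = [t=245, t=275].
Intermediaries M with M before handoff: audit, design_review, planning, standup.
Via audit — items with X during audit: none.
Via design_review — items with X during design_review: standup.
Via planning — items with X during planning: none.
Via standup — items with X during standup: none.
Union: standup.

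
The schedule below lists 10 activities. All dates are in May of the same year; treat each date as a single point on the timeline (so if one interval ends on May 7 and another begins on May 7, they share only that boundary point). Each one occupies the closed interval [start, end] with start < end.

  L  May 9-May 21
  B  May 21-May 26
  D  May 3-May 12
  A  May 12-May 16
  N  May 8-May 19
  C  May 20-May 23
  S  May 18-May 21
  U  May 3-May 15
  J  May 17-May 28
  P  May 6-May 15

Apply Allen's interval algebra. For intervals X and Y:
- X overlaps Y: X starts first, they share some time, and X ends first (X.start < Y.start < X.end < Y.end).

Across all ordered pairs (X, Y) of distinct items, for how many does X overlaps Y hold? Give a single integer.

16

Checking all 90 ordered pairs for relation 'overlaps'; matching pairs in alphabetical order:
(C, B): C overlaps B ✓
(D, L): D overlaps L ✓
(D, N): D overlaps N ✓
(D, P): D overlaps P ✓
(L, C): L overlaps C ✓
(L, J): L overlaps J ✓
(N, J): N overlaps J ✓
(N, L): N overlaps L ✓
(N, S): N overlaps S ✓
(P, A): P overlaps A ✓
(P, L): P overlaps L ✓
(P, N): P overlaps N ✓
(S, C): S overlaps C ✓
(U, A): U overlaps A ✓
(U, L): U overlaps L ✓
(U, N): U overlaps N ✓
Count: 16.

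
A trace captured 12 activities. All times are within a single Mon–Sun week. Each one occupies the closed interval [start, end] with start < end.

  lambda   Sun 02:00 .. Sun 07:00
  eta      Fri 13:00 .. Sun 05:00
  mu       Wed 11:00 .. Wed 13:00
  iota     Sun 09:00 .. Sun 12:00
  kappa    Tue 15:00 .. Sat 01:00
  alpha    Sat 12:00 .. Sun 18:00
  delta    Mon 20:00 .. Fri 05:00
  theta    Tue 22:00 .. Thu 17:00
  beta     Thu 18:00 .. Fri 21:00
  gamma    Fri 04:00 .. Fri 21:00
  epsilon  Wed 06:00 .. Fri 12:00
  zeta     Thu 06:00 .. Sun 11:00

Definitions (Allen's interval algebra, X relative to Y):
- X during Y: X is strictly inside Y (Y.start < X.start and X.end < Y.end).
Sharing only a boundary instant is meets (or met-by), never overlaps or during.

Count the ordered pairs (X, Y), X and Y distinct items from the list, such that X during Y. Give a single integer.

15

Checking all 132 ordered pairs for relation 'during'; matching pairs in alphabetical order:
(beta, kappa): beta during kappa ✓
(beta, zeta): beta during zeta ✓
(epsilon, kappa): epsilon during kappa ✓
(eta, zeta): eta during zeta ✓
(gamma, kappa): gamma during kappa ✓
(gamma, zeta): gamma during zeta ✓
(iota, alpha): iota during alpha ✓
(lambda, alpha): lambda during alpha ✓
(lambda, zeta): lambda during zeta ✓
(mu, delta): mu during delta ✓
(mu, epsilon): mu during epsilon ✓
(mu, kappa): mu during kappa ✓
(mu, theta): mu during theta ✓
(theta, delta): theta during delta ✓
(theta, kappa): theta during kappa ✓
Count: 15.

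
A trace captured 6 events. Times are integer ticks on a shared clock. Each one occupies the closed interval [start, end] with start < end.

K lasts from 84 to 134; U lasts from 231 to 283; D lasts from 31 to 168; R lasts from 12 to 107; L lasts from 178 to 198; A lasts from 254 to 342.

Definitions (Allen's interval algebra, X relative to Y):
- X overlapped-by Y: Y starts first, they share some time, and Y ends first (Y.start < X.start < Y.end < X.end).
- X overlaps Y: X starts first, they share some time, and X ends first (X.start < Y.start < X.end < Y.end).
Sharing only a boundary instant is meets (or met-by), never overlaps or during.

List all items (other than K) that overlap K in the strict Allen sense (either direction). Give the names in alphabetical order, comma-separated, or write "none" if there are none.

R

Target K = [84, 134].
A [254, 342] → after → no.
D [31, 168] → contains → no.
L [178, 198] → after → no.
R [12, 107] → overlaps → yes.
U [231, 283] → after → no.
Result: R.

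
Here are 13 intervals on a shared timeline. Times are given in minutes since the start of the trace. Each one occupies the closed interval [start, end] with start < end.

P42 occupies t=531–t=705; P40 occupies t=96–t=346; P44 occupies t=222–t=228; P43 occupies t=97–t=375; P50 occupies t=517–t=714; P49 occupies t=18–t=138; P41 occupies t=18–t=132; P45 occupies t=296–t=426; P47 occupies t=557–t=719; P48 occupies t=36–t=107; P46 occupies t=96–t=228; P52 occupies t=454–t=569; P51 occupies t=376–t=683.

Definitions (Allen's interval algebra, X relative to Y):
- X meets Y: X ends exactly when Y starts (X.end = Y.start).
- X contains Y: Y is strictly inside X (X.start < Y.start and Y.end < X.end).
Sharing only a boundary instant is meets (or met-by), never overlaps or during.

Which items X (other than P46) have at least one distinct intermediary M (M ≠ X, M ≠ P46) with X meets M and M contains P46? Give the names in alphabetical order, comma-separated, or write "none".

none

Target P46 = [t=96, t=228].
Intermediaries M with M contains P46: none.
Union: none.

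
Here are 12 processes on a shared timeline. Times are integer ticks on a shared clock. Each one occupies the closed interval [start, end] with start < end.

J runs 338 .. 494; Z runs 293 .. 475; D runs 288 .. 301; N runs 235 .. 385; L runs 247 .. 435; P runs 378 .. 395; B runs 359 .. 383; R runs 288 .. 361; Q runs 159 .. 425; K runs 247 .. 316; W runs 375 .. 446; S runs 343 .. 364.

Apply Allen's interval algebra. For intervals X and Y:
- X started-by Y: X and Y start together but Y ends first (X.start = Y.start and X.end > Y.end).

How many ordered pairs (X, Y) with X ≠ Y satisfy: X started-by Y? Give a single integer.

2

Checking all 132 ordered pairs for relation 'started-by'; matching pairs in alphabetical order:
(L, K): L started-by K ✓
(R, D): R started-by D ✓
Count: 2.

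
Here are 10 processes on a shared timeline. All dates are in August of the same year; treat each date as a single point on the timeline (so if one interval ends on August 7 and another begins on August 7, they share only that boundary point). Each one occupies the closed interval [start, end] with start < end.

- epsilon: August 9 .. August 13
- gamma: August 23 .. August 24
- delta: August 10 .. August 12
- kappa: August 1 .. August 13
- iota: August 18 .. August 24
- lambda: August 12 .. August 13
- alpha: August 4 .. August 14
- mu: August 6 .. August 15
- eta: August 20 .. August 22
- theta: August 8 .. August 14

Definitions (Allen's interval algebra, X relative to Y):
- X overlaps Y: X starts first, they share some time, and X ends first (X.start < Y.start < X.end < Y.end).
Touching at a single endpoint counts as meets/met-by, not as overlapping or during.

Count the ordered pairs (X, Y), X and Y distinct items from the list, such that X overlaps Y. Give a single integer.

Checking all 90 ordered pairs for relation 'overlaps'; matching pairs in alphabetical order:
(alpha, mu): alpha overlaps mu ✓
(kappa, alpha): kappa overlaps alpha ✓
(kappa, mu): kappa overlaps mu ✓
(kappa, theta): kappa overlaps theta ✓
Count: 4.

4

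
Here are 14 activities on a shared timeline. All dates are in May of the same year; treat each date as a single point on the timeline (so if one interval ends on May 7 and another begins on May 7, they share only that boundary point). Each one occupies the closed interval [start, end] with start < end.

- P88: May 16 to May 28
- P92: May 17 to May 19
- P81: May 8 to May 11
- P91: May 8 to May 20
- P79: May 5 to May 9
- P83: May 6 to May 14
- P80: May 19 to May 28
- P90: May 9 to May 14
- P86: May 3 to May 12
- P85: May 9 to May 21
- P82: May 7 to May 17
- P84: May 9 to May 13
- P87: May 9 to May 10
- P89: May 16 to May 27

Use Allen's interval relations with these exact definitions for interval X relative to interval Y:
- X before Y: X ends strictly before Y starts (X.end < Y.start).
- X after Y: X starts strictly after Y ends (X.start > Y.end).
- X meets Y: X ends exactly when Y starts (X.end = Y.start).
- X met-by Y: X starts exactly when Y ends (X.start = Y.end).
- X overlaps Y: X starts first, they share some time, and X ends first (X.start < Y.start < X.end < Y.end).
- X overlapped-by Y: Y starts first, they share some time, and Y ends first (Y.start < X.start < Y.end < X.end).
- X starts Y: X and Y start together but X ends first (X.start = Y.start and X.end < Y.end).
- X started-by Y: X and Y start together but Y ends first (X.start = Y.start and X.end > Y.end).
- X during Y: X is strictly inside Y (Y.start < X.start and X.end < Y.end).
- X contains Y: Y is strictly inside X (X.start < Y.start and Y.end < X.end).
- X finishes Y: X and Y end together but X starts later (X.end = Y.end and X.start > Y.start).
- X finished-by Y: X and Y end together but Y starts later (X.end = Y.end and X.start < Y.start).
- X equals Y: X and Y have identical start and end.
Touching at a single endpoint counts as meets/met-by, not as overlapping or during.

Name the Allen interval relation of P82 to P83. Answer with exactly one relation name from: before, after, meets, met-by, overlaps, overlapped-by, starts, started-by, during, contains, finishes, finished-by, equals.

overlapped-by

P82 = [May 7, May 17]; P83 = [May 6, May 14].
Compare endpoints: P82.start > P83.start, P82.start < P83.end, P82.end > P83.start, P82.end > P83.end.
That pattern is 'overlapped-by'.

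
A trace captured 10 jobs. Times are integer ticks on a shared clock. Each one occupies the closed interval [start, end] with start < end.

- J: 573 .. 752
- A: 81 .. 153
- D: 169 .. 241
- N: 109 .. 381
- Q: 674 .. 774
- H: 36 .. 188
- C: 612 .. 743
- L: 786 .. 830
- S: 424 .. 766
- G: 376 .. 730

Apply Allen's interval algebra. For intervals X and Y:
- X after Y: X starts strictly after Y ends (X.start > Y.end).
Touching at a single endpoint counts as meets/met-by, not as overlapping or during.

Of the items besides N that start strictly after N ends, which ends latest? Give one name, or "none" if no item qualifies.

L

Target N = [109, 381].
A [81, 153] → overlaps → excluded.
C [612, 743] → after → candidate.
D [169, 241] → during → excluded.
G [376, 730] → overlapped-by → excluded.
H [36, 188] → overlaps → excluded.
J [573, 752] → after → candidate.
L [786, 830] → after → candidate.
Q [674, 774] → after → candidate.
S [424, 766] → after → candidate.
Among candidates, latest end is 830 → L.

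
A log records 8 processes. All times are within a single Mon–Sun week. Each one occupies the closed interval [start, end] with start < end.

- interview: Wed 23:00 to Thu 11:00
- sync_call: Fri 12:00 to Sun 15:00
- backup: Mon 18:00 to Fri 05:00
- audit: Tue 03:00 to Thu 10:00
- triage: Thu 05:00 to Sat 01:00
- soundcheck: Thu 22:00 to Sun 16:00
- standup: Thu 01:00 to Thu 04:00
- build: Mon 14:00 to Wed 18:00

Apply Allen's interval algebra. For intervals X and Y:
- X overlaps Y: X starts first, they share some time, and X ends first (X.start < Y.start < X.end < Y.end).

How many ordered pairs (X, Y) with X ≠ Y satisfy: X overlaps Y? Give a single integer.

9

Checking all 56 ordered pairs for relation 'overlaps'; matching pairs in alphabetical order:
(audit, interview): audit overlaps interview ✓
(audit, triage): audit overlaps triage ✓
(backup, soundcheck): backup overlaps soundcheck ✓
(backup, triage): backup overlaps triage ✓
(build, audit): build overlaps audit ✓
(build, backup): build overlaps backup ✓
(interview, triage): interview overlaps triage ✓
(triage, soundcheck): triage overlaps soundcheck ✓
(triage, sync_call): triage overlaps sync_call ✓
Count: 9.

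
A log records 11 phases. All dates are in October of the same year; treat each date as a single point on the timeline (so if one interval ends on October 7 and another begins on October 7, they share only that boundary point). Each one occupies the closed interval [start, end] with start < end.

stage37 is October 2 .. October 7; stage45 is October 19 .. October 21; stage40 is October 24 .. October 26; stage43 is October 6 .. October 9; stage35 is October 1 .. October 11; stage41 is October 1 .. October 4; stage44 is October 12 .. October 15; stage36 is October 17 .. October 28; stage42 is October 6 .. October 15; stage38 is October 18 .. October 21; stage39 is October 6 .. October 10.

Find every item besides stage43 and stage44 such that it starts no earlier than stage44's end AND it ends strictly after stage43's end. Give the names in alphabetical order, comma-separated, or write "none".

stage36, stage38, stage40, stage45

Conditions: its start is no earlier than stage44's end (X.start >= October 15) AND its end is strictly after stage43's end (X.end > October 9).
stage35: start October 1 >= October 15? ✗; end October 11 > October 9? ✓ → no.
stage36: start October 17 >= October 15? ✓; end October 28 > October 9? ✓ → yes.
stage37: start October 2 >= October 15? ✗; end October 7 > October 9? ✗ → no.
stage38: start October 18 >= October 15? ✓; end October 21 > October 9? ✓ → yes.
stage39: start October 6 >= October 15? ✗; end October 10 > October 9? ✓ → no.
stage40: start October 24 >= October 15? ✓; end October 26 > October 9? ✓ → yes.
stage41: start October 1 >= October 15? ✗; end October 4 > October 9? ✗ → no.
stage42: start October 6 >= October 15? ✗; end October 15 > October 9? ✓ → no.
stage45: start October 19 >= October 15? ✓; end October 21 > October 9? ✓ → yes.
Result: stage36, stage38, stage40, stage45.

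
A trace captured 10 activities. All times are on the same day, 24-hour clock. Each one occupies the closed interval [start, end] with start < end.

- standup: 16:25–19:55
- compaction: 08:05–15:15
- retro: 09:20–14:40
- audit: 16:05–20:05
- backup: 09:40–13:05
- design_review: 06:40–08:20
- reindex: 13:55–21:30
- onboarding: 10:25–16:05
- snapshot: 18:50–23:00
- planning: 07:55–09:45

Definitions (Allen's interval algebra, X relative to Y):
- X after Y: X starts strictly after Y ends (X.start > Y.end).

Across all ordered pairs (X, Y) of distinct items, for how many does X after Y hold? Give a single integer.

Checking all 90 ordered pairs for relation 'after'; matching pairs in alphabetical order:
(audit, backup): audit after backup ✓
(audit, compaction): audit after compaction ✓
(audit, design_review): audit after design_review ✓
(audit, planning): audit after planning ✓
(audit, retro): audit after retro ✓
(backup, design_review): backup after design_review ✓
(onboarding, design_review): onboarding after design_review ✓
(onboarding, planning): onboarding after planning ✓
(reindex, backup): reindex after backup ✓
(reindex, design_review): reindex after design_review ✓
(reindex, planning): reindex after planning ✓
(retro, design_review): retro after design_review ✓
(snapshot, backup): snapshot after backup ✓
(snapshot, compaction): snapshot after compaction ✓
(snapshot, design_review): snapshot after design_review ✓
(snapshot, onboarding): snapshot after onboarding ✓
(snapshot, planning): snapshot after planning ✓
(snapshot, retro): snapshot after retro ✓
(standup, backup): standup after backup ✓
(standup, compaction): standup after compaction ✓
(standup, design_review): standup after design_review ✓
(standup, onboarding): standup after onboarding ✓
(standup, planning): standup after planning ✓
(standup, retro): standup after retro ✓
Count: 24.

24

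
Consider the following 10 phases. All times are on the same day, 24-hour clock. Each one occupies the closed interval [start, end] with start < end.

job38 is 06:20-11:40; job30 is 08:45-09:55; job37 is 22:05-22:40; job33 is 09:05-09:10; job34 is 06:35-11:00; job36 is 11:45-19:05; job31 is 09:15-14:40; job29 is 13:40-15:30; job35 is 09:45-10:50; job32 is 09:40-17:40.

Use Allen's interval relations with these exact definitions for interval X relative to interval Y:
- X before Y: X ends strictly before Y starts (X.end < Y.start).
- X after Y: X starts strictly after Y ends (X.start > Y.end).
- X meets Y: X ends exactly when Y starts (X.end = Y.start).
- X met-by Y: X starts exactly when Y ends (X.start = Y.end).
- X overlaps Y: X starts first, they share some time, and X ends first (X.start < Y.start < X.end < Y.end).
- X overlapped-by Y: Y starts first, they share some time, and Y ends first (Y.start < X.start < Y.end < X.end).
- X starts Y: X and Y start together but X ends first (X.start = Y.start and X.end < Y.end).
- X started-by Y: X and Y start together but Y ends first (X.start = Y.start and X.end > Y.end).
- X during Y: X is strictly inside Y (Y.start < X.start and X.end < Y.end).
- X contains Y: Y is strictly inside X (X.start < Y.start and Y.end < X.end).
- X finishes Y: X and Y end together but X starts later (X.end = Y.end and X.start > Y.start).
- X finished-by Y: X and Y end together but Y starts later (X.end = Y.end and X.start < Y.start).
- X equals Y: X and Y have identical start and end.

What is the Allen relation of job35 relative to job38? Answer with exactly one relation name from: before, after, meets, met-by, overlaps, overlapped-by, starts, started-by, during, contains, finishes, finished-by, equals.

job35 = [09:45, 10:50]; job38 = [06:20, 11:40].
Compare endpoints: job35.start > job38.start, job35.start < job38.end, job35.end > job38.start, job35.end < job38.end.
That pattern is 'during'.

during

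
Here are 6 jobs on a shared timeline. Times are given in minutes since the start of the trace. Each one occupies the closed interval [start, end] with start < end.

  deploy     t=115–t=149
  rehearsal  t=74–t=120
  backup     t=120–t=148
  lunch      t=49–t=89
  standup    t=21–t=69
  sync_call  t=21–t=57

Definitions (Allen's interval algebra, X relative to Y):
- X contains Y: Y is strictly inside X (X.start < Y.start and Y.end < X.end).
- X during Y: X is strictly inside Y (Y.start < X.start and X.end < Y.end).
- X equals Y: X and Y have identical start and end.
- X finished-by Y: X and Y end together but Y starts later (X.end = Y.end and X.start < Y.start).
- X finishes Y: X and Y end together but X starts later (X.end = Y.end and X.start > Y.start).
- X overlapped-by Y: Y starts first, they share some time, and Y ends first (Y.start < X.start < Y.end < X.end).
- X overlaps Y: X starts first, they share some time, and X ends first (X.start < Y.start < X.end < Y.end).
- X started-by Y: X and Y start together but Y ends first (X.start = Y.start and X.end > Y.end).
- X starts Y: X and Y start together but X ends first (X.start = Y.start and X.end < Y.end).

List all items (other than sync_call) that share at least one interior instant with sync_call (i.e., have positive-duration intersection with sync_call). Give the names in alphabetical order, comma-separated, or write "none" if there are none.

Target sync_call = [t=21, t=57].
backup [t=120, t=148] → after → no.
deploy [t=115, t=149] → after → no.
lunch [t=49, t=89] → overlapped-by → yes.
rehearsal [t=74, t=120] → after → no.
standup [t=21, t=69] → started-by → yes.
Result: lunch, standup.

lunch, standup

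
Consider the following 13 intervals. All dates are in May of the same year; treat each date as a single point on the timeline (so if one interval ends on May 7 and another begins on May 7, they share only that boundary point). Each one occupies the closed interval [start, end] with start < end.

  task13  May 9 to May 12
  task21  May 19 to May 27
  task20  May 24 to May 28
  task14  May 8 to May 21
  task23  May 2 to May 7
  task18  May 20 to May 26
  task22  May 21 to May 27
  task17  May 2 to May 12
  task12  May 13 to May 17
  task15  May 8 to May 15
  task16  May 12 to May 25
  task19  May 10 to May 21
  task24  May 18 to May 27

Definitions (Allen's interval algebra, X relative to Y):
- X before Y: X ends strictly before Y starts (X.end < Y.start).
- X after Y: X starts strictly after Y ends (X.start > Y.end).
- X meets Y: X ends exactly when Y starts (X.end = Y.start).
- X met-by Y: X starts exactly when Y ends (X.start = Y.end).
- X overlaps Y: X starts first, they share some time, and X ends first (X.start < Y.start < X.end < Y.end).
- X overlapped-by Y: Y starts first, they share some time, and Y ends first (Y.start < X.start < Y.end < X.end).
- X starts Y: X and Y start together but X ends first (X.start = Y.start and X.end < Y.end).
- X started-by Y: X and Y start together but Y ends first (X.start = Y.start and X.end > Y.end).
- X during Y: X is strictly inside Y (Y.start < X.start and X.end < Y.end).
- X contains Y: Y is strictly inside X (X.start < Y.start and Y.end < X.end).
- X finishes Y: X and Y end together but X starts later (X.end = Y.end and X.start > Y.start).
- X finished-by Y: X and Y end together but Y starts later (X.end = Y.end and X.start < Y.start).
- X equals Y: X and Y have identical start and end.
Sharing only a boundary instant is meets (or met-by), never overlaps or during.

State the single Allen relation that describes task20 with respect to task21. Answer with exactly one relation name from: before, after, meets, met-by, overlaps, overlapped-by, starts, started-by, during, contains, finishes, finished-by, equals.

overlapped-by

task20 = [May 24, May 28]; task21 = [May 19, May 27].
Compare endpoints: task20.start > task21.start, task20.start < task21.end, task20.end > task21.start, task20.end > task21.end.
That pattern is 'overlapped-by'.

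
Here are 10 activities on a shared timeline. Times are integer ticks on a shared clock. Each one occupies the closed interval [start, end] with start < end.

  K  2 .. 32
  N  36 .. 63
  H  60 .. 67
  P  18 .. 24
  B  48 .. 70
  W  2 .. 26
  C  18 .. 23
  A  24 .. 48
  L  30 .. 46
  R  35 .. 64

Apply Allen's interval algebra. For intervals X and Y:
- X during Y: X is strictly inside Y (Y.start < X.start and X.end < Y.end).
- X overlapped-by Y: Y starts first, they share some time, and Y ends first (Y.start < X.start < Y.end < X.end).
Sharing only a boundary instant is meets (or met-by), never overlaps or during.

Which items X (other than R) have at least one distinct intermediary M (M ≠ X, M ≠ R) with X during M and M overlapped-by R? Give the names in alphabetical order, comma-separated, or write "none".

Target R = [35, 64].
Intermediaries M with M overlapped-by R: B, H.
Via B — items with X during B: H.
Via H — items with X during H: none.
Union: H.

H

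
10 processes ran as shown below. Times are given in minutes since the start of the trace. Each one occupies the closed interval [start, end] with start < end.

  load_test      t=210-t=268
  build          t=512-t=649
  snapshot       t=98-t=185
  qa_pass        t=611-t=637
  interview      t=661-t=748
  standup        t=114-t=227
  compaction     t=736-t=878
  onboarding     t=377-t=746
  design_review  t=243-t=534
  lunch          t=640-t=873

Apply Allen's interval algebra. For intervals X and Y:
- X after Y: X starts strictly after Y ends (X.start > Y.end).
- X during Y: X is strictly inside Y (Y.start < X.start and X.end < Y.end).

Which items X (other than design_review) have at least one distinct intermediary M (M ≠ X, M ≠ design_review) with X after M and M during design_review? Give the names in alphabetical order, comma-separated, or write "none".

none

Target design_review = [t=243, t=534].
Intermediaries M with M during design_review: none.
Union: none.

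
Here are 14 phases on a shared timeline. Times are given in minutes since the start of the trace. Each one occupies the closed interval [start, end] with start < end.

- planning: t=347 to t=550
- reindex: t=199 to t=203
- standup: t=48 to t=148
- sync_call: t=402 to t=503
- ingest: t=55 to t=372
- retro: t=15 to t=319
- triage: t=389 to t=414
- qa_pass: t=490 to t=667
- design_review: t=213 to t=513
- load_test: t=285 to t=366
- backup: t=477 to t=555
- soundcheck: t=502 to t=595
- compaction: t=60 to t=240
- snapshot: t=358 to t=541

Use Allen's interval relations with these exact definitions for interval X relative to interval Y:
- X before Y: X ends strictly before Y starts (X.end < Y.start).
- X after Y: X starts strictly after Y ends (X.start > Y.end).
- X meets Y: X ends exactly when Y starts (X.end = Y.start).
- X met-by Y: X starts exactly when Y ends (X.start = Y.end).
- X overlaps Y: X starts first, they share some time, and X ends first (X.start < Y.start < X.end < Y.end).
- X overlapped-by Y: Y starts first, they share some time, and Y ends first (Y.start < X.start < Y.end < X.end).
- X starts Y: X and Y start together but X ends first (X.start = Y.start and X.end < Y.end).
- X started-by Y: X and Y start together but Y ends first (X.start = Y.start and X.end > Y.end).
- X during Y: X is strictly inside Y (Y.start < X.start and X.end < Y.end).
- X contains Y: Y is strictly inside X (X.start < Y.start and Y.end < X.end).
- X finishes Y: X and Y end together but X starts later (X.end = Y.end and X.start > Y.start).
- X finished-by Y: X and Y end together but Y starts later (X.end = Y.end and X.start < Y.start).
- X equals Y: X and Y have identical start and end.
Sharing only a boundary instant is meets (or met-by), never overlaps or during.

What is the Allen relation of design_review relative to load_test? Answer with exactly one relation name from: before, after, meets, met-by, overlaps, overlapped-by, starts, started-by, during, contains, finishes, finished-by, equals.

contains

design_review = [t=213, t=513]; load_test = [t=285, t=366].
Compare endpoints: design_review.start < load_test.start, design_review.start < load_test.end, design_review.end > load_test.start, design_review.end > load_test.end.
That pattern is 'contains'.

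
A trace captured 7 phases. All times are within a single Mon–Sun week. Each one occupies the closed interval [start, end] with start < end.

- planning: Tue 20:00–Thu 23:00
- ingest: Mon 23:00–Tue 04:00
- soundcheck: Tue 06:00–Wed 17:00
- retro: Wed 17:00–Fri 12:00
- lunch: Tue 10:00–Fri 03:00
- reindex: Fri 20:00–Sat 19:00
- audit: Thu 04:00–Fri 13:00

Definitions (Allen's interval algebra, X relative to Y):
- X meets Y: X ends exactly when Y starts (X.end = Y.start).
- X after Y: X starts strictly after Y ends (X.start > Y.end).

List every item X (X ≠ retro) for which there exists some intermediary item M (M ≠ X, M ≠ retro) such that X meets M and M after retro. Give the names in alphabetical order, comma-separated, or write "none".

none

Target retro = [Wed 17:00, Fri 12:00].
Intermediaries M with M after retro: reindex.
Via reindex — items with X meets reindex: none.
Union: none.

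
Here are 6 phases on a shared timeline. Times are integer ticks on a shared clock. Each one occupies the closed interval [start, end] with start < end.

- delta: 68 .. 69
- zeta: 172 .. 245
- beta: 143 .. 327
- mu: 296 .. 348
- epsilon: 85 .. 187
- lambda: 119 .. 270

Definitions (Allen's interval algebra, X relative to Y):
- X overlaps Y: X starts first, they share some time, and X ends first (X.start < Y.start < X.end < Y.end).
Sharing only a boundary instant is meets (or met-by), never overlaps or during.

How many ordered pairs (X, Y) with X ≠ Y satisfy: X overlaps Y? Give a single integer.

Checking all 30 ordered pairs for relation 'overlaps'; matching pairs in alphabetical order:
(beta, mu): beta overlaps mu ✓
(epsilon, beta): epsilon overlaps beta ✓
(epsilon, lambda): epsilon overlaps lambda ✓
(epsilon, zeta): epsilon overlaps zeta ✓
(lambda, beta): lambda overlaps beta ✓
Count: 5.

5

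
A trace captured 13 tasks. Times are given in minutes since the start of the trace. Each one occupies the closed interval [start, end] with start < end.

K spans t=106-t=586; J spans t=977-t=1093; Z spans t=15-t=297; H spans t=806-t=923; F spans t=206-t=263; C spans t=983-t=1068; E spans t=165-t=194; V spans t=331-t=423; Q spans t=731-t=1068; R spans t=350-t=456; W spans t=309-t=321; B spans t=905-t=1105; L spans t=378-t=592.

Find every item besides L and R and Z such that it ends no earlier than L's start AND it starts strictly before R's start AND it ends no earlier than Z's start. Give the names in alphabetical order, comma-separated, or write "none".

Conditions: its end is no earlier than L's start (X.end >= t=378) AND its start is strictly before R's start (X.start < t=350) AND its end is no earlier than Z's start (X.end >= t=15).
B: end t=1105 >= t=378? ✓; start t=905 < t=350? ✗; end t=1105 >= t=15? ✓ → no.
C: end t=1068 >= t=378? ✓; start t=983 < t=350? ✗; end t=1068 >= t=15? ✓ → no.
E: end t=194 >= t=378? ✗; start t=165 < t=350? ✓; end t=194 >= t=15? ✓ → no.
F: end t=263 >= t=378? ✗; start t=206 < t=350? ✓; end t=263 >= t=15? ✓ → no.
H: end t=923 >= t=378? ✓; start t=806 < t=350? ✗; end t=923 >= t=15? ✓ → no.
J: end t=1093 >= t=378? ✓; start t=977 < t=350? ✗; end t=1093 >= t=15? ✓ → no.
K: end t=586 >= t=378? ✓; start t=106 < t=350? ✓; end t=586 >= t=15? ✓ → yes.
Q: end t=1068 >= t=378? ✓; start t=731 < t=350? ✗; end t=1068 >= t=15? ✓ → no.
V: end t=423 >= t=378? ✓; start t=331 < t=350? ✓; end t=423 >= t=15? ✓ → yes.
W: end t=321 >= t=378? ✗; start t=309 < t=350? ✓; end t=321 >= t=15? ✓ → no.
Result: K, V.

K, V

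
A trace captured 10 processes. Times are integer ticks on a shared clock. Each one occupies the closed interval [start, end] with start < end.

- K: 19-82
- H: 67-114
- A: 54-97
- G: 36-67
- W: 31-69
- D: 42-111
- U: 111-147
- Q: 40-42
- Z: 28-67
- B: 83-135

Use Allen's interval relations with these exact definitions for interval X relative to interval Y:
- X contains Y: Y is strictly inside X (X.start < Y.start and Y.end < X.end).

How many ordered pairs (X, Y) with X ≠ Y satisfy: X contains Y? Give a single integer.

9

Checking all 90 ordered pairs for relation 'contains'; matching pairs in alphabetical order:
(D, A): D contains A ✓
(G, Q): G contains Q ✓
(K, G): K contains G ✓
(K, Q): K contains Q ✓
(K, W): K contains W ✓
(K, Z): K contains Z ✓
(W, G): W contains G ✓
(W, Q): W contains Q ✓
(Z, Q): Z contains Q ✓
Count: 9.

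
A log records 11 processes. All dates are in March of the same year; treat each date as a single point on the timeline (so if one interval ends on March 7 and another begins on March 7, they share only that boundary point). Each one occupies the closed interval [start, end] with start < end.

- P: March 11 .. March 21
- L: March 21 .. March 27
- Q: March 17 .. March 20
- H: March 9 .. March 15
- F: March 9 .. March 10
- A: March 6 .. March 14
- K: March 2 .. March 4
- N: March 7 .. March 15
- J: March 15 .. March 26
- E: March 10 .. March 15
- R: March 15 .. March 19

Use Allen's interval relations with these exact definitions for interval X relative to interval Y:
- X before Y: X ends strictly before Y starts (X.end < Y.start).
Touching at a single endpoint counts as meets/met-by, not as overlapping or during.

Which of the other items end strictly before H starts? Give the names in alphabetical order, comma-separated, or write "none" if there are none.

Target H = [March 9, March 15].
A [March 6, March 14] → overlaps → no.
E [March 10, March 15] → finishes → no.
F [March 9, March 10] → starts → no.
J [March 15, March 26] → met-by → no.
K [March 2, March 4] → before → yes.
L [March 21, March 27] → after → no.
N [March 7, March 15] → finished-by → no.
P [March 11, March 21] → overlapped-by → no.
Q [March 17, March 20] → after → no.
R [March 15, March 19] → met-by → no.
Result: K.

K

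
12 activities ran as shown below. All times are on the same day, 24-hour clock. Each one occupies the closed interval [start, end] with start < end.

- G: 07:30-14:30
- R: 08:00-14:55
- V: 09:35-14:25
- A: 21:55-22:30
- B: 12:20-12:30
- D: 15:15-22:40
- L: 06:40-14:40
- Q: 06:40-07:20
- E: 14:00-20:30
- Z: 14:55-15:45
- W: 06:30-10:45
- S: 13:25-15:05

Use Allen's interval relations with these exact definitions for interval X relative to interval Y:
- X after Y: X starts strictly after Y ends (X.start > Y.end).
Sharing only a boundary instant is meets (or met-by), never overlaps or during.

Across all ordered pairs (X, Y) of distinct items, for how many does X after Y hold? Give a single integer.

Checking all 132 ordered pairs for relation 'after'; matching pairs in alphabetical order:
(A, B): A after B ✓
(A, E): A after E ✓
(A, G): A after G ✓
(A, L): A after L ✓
(A, Q): A after Q ✓
(A, R): A after R ✓
(A, S): A after S ✓
(A, V): A after V ✓
(A, W): A after W ✓
(A, Z): A after Z ✓
(B, Q): B after Q ✓
(B, W): B after W ✓
(D, B): D after B ✓
(D, G): D after G ✓
(D, L): D after L ✓
(D, Q): D after Q ✓
(D, R): D after R ✓
(D, S): D after S ✓
(D, V): D after V ✓
(D, W): D after W ✓
(E, B): E after B ✓
(E, Q): E after Q ✓
(E, W): E after W ✓
(G, Q): G after Q ✓
... plus 11 further pairs not listed.
Count: 35.

35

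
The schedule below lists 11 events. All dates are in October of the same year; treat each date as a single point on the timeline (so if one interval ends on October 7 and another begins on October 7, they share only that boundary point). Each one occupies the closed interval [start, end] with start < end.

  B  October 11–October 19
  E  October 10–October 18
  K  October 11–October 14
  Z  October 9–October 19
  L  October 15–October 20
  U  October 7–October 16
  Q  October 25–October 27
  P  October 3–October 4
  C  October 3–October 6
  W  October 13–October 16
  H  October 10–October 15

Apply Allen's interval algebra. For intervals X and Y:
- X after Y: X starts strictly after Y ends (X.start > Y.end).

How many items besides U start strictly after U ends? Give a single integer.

1

Target U = [October 7, October 16].
B [October 11, October 19] → overlapped-by → no.
C [October 3, October 6] → before → no.
E [October 10, October 18] → overlapped-by → no.
H [October 10, October 15] → during → no.
K [October 11, October 14] → during → no.
L [October 15, October 20] → overlapped-by → no.
P [October 3, October 4] → before → no.
Q [October 25, October 27] → after → counts.
W [October 13, October 16] → finishes → no.
Z [October 9, October 19] → overlapped-by → no.
Total: 1.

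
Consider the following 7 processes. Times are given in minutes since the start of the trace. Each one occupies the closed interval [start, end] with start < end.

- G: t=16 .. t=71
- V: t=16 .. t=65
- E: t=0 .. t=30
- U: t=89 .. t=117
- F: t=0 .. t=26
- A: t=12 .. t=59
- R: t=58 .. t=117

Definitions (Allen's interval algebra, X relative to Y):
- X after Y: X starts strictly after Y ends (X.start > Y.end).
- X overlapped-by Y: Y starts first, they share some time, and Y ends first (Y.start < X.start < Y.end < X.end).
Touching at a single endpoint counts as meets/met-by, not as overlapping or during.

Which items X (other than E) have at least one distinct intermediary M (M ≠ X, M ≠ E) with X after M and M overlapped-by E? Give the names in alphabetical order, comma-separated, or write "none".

Target E = [t=0, t=30].
Intermediaries M with M overlapped-by E: A, G, V.
Via A — items with X after A: U.
Via G — items with X after G: U.
Via V — items with X after V: U.
Union: U.

U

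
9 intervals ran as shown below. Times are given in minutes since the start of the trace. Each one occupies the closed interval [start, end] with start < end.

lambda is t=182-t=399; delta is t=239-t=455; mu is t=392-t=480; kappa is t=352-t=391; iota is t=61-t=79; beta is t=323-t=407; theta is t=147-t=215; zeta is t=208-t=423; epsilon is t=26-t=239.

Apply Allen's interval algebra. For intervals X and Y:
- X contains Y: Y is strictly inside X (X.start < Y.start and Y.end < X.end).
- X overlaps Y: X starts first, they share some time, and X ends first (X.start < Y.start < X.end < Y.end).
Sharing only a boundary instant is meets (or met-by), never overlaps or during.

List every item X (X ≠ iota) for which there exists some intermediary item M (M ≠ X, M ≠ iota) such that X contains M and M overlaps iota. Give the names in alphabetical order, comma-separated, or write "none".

Target iota = [t=61, t=79].
Intermediaries M with M overlaps iota: none.
Union: none.

none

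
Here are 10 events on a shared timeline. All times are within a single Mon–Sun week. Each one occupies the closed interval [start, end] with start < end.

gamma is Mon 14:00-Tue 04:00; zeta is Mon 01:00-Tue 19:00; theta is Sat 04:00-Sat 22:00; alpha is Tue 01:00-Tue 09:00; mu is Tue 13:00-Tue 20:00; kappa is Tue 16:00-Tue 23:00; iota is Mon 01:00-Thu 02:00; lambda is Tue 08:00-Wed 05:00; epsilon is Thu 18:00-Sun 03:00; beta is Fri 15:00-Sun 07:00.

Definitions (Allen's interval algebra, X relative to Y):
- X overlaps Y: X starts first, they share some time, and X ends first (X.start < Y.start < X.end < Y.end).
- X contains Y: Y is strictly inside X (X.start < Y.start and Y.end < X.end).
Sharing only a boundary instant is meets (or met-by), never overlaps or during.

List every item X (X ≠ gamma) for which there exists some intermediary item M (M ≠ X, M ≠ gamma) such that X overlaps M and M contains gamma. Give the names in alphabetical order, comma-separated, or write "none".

none

Target gamma = [Mon 14:00, Tue 04:00].
Intermediaries M with M contains gamma: iota, zeta.
Via iota — items with X overlaps iota: none.
Via zeta — items with X overlaps zeta: none.
Union: none.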